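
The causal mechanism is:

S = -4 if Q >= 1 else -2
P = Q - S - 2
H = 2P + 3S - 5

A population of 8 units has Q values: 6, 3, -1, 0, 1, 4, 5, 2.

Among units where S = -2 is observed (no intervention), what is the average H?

-12

E[H|S=-2] averages over only the 2 units with S=-2 (Q = -1, 0): H = -13, -11, mean -12.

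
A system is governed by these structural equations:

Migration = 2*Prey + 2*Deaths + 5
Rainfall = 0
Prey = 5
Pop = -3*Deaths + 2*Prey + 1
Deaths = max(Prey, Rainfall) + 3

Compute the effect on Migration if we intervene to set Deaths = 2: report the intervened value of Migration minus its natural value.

-12

The intervention breaks the incoming arrows to Deaths: Deaths = max(Prey, Rainfall) + 3 no longer applies, and Deaths = 2.
Migration = 2*Prey + 2*Deaths + 5  [with Prey=5, Deaths=2]  = 19
Without intervention: Deaths = max(Prey, Rainfall) + 3  [with Prey=5, Rainfall=0]  = 8; Migration = 2*Prey + 2*Deaths + 5  [with Prey=5, Deaths=8]  = 31.
Change = 19 − 31 = -12.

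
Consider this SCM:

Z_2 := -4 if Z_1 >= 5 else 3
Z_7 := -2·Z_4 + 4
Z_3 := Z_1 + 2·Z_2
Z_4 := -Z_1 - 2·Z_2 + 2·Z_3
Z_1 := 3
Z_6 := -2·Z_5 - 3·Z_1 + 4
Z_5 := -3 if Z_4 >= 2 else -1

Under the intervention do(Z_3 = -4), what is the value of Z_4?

The intervention breaks the incoming arrows to Z_3: Z_3 := Z_1 + 2·Z_2 no longer applies, and Z_3 = -4.
Z_2 = -4 if Z_1 >= 5 else 3  [with Z_1=3]  = 3
Z_4 = -Z_1 - 2·Z_2 + 2·Z_3  [with Z_1=3, Z_2=3, Z_3=-4]  = -17

-17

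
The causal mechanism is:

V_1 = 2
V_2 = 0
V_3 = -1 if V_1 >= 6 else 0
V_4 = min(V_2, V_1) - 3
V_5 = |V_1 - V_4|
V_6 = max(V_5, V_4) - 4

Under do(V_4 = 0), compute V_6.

-2

Under do(V_4=0), the mechanism V_4 = min(V_2, V_1) - 3 is discarded; V_4 is fixed at 0.
V_5 = |V_1 - V_4|  [with V_1=2, V_4=0]  = 2
V_6 = max(V_5, V_4) - 4  [with V_5=2, V_4=0]  = -2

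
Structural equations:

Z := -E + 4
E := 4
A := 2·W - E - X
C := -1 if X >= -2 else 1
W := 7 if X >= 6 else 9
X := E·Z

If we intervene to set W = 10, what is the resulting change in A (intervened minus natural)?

Intervening sets W = 10 and removes its equation (W := 7 if X >= 6 else 9).
Z = -E + 4  [with E=4]  = 0
X = E·Z  [with E=4, Z=0]  = 0
A = 2·W - E - X  [with W=10, E=4, X=0]  = 16
Without intervention: Z = -E + 4  [with E=4]  = 0; X = E·Z  [with E=4, Z=0]  = 0; W = 7 if X >= 6 else 9  [with X=0]  = 9; A = 2·W - E - X  [with W=9, E=4, X=0]  = 14.
Change = 16 − 14 = 2.

2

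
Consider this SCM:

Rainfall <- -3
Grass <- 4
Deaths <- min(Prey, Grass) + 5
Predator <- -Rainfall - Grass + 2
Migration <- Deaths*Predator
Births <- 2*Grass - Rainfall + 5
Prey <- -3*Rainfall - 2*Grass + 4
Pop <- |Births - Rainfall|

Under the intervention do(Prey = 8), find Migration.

The intervention breaks the incoming arrows to Prey: Prey <- -3*Rainfall - 2*Grass + 4 no longer applies, and Prey = 8.
Predator = -Rainfall - Grass + 2  [with Rainfall=-3, Grass=4]  = 1
Deaths = min(Prey, Grass) + 5  [with Prey=8, Grass=4]  = 9
Migration = Deaths*Predator  [with Deaths=9, Predator=1]  = 9

9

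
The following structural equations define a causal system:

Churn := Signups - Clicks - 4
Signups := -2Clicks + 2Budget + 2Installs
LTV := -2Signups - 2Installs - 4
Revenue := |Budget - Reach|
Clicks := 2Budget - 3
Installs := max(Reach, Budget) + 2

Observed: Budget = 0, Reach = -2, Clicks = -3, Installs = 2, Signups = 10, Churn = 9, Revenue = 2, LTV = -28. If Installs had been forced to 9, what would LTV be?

do(Installs=9) replaces the equation Installs := max(Reach, Budget) + 2 with the constant Installs = 9.
Clicks = 2Budget - 3  [with Budget=0]  = -3
Signups = -2Clicks + 2Budget + 2Installs  [with Clicks=-3, Budget=0, Installs=9]  = 24
LTV = -2Signups - 2Installs - 4  [with Signups=24, Installs=9]  = -70

-70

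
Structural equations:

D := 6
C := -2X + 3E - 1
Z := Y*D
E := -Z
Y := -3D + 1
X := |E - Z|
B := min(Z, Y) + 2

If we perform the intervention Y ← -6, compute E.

36

do(Y=-6) replaces the equation Y := -3D + 1 with the constant Y = -6.
Z = Y*D  [with Y=-6, D=6]  = -36
E = -Z  [with Z=-36]  = 36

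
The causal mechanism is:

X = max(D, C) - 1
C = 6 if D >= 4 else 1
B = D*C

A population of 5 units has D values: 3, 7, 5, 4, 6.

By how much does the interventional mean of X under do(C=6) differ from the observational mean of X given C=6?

-0.05

do(C=6) breaks C's dependence on D. With C=6 fixed, X across the units is 5, 6, 5, 5, 5, mean 5.2.
Conditioning on C=6 selects the 4 unit(s) with D ∈ {7, 5, 4, 6}. Their X values: 6, 5, 5, 5. Mean = 5.25.
Difference = 5.2 − 5.25 = -0.05.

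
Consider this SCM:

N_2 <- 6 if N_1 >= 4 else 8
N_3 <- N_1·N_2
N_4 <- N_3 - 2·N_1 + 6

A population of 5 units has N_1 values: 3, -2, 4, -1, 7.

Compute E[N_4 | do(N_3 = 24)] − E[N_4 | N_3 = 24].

Under do(N_3=24), N_3's equation is replaced by N_3=24 for every unit. Per-unit N_4: 24, 34, 22, 32, 16. Mean = 25.6.
Conditioning on N_3=24 selects the 2 unit(s) with N_1 ∈ {3, 4}. Their N_4 values: 24, 22. Mean = 23.
Difference = 25.6 − 23 = 2.6.

2.6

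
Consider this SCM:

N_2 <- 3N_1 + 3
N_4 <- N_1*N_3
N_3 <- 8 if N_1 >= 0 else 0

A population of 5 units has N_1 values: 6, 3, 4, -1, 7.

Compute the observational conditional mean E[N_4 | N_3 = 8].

E[N_4|N_3=8] averages over only the 4 units with N_3=8 (N_1 = 6, 3, 4, 7): N_4 = 48, 24, 32, 56, mean 40.

40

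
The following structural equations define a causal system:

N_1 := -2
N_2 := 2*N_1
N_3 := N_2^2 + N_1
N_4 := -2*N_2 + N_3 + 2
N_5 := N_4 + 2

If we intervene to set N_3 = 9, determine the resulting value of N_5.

21

do(N_3=9) replaces the equation N_3 := N_2^2 + N_1 with the constant N_3 = 9.
N_2 = 2*N_1  [with N_1=-2]  = -4
N_4 = -2*N_2 + N_3 + 2  [with N_2=-4, N_3=9]  = 19
N_5 = N_4 + 2  [with N_4=19]  = 21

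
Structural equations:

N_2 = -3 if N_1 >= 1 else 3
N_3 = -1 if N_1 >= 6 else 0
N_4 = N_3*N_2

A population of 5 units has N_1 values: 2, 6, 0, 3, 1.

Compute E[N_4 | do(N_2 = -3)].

0.6

The intervention sets N_2=-3 in all 5 units regardless of N_1. Recomputing N_4 per unit gives 0, 3, 0, 0, 0; average 0.6.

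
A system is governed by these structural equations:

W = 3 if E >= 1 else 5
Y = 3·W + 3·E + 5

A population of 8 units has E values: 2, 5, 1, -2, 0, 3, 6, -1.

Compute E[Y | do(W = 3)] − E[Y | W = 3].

do(W=3) breaks W's dependence on E. With W=3 fixed, Y across the units is 20, 29, 17, 8, 14, 23, 32, 11, mean 19.25.
Observing W=3 restricts to units where W's equation naturally yields 3: E ∈ {2, 5, 1, 3, 6}. In that subpopulation Y = 20, 29, 17, 23, 32, mean 24.2.
Difference = 19.25 − 24.2 = -4.95.

-4.95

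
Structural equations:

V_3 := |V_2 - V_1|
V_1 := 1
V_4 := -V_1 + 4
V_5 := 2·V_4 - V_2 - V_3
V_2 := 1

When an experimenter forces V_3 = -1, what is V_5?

do(V_3=-1) replaces the equation V_3 := |V_2 - V_1| with the constant V_3 = -1.
V_4 = -V_1 + 4  [with V_1=1]  = 3
V_5 = 2·V_4 - V_2 - V_3  [with V_4=3, V_2=1, V_3=-1]  = 6

6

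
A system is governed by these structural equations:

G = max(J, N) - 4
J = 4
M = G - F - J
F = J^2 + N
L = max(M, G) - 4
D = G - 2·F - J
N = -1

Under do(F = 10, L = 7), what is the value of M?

-14

Setting F = 10, L = 7 by intervention discards those variables' equations.
G = max(J, N) - 4  [with J=4, N=-1]  = 0
M = G - F - J  [with G=0, F=10, J=4]  = -14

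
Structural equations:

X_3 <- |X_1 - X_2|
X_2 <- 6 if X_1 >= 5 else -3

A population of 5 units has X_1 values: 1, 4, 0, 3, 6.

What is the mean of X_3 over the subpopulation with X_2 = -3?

Observing X_2=-3 restricts to units where X_2's equation naturally yields -3: X_1 ∈ {1, 4, 0, 3}. In that subpopulation X_3 = 4, 7, 3, 6, mean 5.

5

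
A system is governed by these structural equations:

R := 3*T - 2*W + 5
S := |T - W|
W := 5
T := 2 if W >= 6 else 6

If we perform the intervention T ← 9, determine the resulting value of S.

4

Under do(T=9), the mechanism T := 2 if W >= 6 else 6 is discarded; T is fixed at 9.
S = |T - W|  [with T=9, W=5]  = 4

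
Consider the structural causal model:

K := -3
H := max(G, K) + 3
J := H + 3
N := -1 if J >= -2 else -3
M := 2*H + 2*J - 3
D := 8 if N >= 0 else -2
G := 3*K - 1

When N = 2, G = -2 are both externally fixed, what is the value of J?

Under do(N = 2, G = -2), each intervened variable's structural equation is replaced by its fixed value.
H = max(G, K) + 3  [with G=-2, K=-3]  = 1
J = H + 3  [with H=1]  = 4

4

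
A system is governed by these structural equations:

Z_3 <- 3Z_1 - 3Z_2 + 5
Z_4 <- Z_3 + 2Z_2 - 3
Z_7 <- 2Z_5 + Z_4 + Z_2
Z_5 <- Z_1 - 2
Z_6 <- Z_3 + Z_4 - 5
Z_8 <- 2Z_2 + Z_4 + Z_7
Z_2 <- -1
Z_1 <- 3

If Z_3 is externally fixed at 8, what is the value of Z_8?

The intervention breaks the incoming arrows to Z_3: Z_3 <- 3Z_1 - 3Z_2 + 5 no longer applies, and Z_3 = 8.
Z_4 = Z_3 + 2Z_2 - 3  [with Z_3=8, Z_2=-1]  = 3
Z_5 = Z_1 - 2  [with Z_1=3]  = 1
Z_7 = 2Z_5 + Z_4 + Z_2  [with Z_5=1, Z_4=3, Z_2=-1]  = 4
Z_8 = 2Z_2 + Z_4 + Z_7  [with Z_2=-1, Z_4=3, Z_7=4]  = 5

5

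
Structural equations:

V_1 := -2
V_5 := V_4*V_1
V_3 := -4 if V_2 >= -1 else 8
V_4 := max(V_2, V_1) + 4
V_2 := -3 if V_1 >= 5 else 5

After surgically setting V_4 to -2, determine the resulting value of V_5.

4

Intervening sets V_4 = -2 and removes its equation (V_4 := max(V_2, V_1) + 4).
V_5 = V_4*V_1  [with V_4=-2, V_1=-2]  = 4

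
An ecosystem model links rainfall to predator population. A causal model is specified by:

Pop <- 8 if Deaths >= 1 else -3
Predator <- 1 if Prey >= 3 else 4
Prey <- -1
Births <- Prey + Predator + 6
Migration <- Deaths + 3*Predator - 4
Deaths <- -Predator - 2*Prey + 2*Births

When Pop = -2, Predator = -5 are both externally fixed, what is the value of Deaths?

Under do(Pop = -2, Predator = -5), each intervened variable's structural equation is replaced by its fixed value.
Births = Prey + Predator + 6  [with Prey=-1, Predator=-5]  = 0
Deaths = -Predator - 2*Prey + 2*Births  [with Predator=-5, Prey=-1, Births=0]  = 7

7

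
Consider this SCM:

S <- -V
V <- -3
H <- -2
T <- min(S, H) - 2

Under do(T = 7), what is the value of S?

Under do(T=7), the mechanism T <- min(S, H) - 2 is discarded; T is fixed at 7.
Since S is not a descendant of the intervened variable, it is unaffected.
S = -V  [with V=-3]  = 3

3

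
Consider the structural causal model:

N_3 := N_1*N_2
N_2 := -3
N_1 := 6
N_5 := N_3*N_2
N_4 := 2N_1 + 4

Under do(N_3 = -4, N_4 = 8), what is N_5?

Setting N_3 = -4, N_4 = 8 by intervention discards those variables' equations.
N_5 = N_3*N_2  [with N_3=-4, N_2=-3]  = 12

12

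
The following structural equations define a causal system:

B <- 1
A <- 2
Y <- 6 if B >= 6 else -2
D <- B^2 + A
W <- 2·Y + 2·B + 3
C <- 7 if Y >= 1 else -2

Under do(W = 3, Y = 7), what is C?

7

The joint intervention fixes W = 3, Y = 7, removing each variable's own equation.
C = 7 if Y >= 1 else -2  [with Y=7]  = 7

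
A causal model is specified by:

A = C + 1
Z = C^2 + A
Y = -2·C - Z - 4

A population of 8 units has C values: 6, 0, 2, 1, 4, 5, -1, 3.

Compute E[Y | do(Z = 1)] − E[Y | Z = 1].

do(Z=1) breaks Z's dependence on C. With Z=1 fixed, Y across the units is -17, -5, -9, -7, -13, -15, -3, -11, mean -10.
Observing Z=1 restricts to units where Z's equation naturally yields 1: C ∈ {0, -1}. In that subpopulation Y = -5, -3, mean -4.
Difference = -10 − (-4) = -6.

-6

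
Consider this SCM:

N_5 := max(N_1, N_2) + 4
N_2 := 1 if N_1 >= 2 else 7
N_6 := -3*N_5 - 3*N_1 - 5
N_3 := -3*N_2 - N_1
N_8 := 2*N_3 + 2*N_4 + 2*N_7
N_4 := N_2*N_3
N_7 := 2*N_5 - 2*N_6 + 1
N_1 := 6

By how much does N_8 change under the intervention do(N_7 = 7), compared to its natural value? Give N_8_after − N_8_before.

do(N_7=7) replaces the equation N_7 := 2*N_5 - 2*N_6 + 1 with the constant N_7 = 7.
N_2 = 1 if N_1 >= 2 else 7  [with N_1=6]  = 1
N_3 = -3*N_2 - N_1  [with N_2=1, N_1=6]  = -9
N_4 = N_2*N_3  [with N_2=1, N_3=-9]  = -9
N_8 = 2*N_3 + 2*N_4 + 2*N_7  [with N_3=-9, N_4=-9, N_7=7]  = -22
Without intervention: N_2 = 1 if N_1 >= 2 else 7  [with N_1=6]  = 1; N_3 = -3*N_2 - N_1  [with N_2=1, N_1=6]  = -9; N_4 = N_2*N_3  [with N_2=1, N_3=-9]  = -9; N_5 = max(N_1, N_2) + 4  [with N_1=6, N_2=1]  = 10; N_6 = -3*N_5 - 3*N_1 - 5  [with N_5=10, N_1=6]  = -53; N_7 = 2*N_5 - 2*N_6 + 1  [with N_5=10, N_6=-53]  = 127; N_8 = 2*N_3 + 2*N_4 + 2*N_7  [with N_3=-9, N_4=-9, N_7=127]  = 218.
Change = -22 − 218 = -240.

-240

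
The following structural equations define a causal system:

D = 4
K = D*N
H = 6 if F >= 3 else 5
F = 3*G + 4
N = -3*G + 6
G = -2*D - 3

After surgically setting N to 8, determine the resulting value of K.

do(N=8) replaces the equation N = -3*G + 6 with the constant N = 8.
K = D*N  [with D=4, N=8]  = 32

32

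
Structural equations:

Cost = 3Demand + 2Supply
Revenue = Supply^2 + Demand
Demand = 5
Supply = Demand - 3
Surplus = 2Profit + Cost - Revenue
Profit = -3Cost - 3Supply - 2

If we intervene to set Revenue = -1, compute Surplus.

-110

Under do(Revenue=-1), the mechanism Revenue = Supply^2 + Demand is discarded; Revenue is fixed at -1.
Supply = Demand - 3  [with Demand=5]  = 2
Cost = 3Demand + 2Supply  [with Demand=5, Supply=2]  = 19
Profit = -3Cost - 3Supply - 2  [with Cost=19, Supply=2]  = -65
Surplus = 2Profit + Cost - Revenue  [with Profit=-65, Cost=19, Revenue=-1]  = -110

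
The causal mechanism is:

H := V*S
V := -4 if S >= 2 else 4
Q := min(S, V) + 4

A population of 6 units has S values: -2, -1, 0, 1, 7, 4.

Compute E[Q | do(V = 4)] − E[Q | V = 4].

1.5

The intervention sets V=4 in all 6 units regardless of S. Recomputing Q per unit gives 2, 3, 4, 5, 8, 8; average 5.
Observing V=4 restricts to units where V's equation naturally yields 4: S ∈ {-2, -1, 0, 1}. In that subpopulation Q = 2, 3, 4, 5, mean 3.5.
Difference = 5 − 3.5 = 1.5.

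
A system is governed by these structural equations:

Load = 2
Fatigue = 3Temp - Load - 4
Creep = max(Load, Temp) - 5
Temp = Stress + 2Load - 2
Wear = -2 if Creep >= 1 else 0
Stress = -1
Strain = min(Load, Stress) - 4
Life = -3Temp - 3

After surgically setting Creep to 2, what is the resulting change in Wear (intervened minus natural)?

-2

The intervention breaks the incoming arrows to Creep: Creep = max(Load, Temp) - 5 no longer applies, and Creep = 2.
Wear = -2 if Creep >= 1 else 0  [with Creep=2]  = -2
Without intervention: Temp = Stress + 2Load - 2  [with Stress=-1, Load=2]  = 1; Creep = max(Load, Temp) - 5  [with Load=2, Temp=1]  = -3; Wear = -2 if Creep >= 1 else 0  [with Creep=-3]  = 0.
Change = -2 − 0 = -2.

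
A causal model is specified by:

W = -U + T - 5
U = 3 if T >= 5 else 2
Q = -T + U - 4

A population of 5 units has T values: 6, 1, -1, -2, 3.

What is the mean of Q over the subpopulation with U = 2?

-2.25

Observing U=2 restricts to units where U's equation naturally yields 2: T ∈ {1, -1, -2, 3}. In that subpopulation Q = -3, -1, 0, -5, mean -2.25.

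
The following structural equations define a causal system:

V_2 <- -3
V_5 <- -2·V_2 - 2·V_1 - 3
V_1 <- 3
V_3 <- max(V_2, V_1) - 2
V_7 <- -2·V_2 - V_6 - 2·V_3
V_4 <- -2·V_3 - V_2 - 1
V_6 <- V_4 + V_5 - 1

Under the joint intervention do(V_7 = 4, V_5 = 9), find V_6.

8

Setting V_7 = 4, V_5 = 9 by intervention discards those variables' equations.
V_3 = max(V_2, V_1) - 2  [with V_2=-3, V_1=3]  = 1
V_4 = -2·V_3 - V_2 - 1  [with V_3=1, V_2=-3]  = 0
V_6 = V_4 + V_5 - 1  [with V_4=0, V_5=9]  = 8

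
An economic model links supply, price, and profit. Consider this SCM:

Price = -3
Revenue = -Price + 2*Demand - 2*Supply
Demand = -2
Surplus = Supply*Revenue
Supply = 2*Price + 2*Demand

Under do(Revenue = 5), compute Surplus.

Intervening sets Revenue = 5 and removes its equation (Revenue = -Price + 2*Demand - 2*Supply).
Supply = 2*Price + 2*Demand  [with Price=-3, Demand=-2]  = -10
Surplus = Supply*Revenue  [with Supply=-10, Revenue=5]  = -50

-50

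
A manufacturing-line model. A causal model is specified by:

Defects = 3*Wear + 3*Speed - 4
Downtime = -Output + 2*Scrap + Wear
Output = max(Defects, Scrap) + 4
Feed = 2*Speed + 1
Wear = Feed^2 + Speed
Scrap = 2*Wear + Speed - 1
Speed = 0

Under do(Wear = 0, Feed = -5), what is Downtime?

-5

The joint intervention fixes Wear = 0, Feed = -5, removing each variable's own equation.
Defects = 3*Wear + 3*Speed - 4  [with Wear=0, Speed=0]  = -4
Scrap = 2*Wear + Speed - 1  [with Wear=0, Speed=0]  = -1
Output = max(Defects, Scrap) + 4  [with Defects=-4, Scrap=-1]  = 3
Downtime = -Output + 2*Scrap + Wear  [with Output=3, Scrap=-1, Wear=0]  = -5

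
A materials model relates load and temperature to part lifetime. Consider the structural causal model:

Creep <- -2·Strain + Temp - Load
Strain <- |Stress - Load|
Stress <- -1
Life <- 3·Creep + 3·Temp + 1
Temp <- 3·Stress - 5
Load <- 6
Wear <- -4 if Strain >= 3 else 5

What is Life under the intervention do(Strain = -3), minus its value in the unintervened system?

The intervention breaks the incoming arrows to Strain: Strain <- |Stress - Load| no longer applies, and Strain = -3.
Temp = 3·Stress - 5  [with Stress=-1]  = -8
Creep = -2·Strain + Temp - Load  [with Strain=-3, Temp=-8, Load=6]  = -8
Life = 3·Creep + 3·Temp + 1  [with Creep=-8, Temp=-8]  = -47
Without intervention: Strain = |Stress - Load|  [with Stress=-1, Load=6]  = 7; Temp = 3·Stress - 5  [with Stress=-1]  = -8; Creep = -2·Strain + Temp - Load  [with Strain=7, Temp=-8, Load=6]  = -28; Life = 3·Creep + 3·Temp + 1  [with Creep=-28, Temp=-8]  = -107.
Change = -47 − (-107) = 60.

60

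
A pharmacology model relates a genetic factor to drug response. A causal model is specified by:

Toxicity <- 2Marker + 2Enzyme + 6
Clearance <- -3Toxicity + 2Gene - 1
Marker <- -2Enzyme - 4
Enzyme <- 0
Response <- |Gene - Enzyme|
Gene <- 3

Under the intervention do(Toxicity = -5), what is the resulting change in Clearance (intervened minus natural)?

The intervention breaks the incoming arrows to Toxicity: Toxicity <- 2Marker + 2Enzyme + 6 no longer applies, and Toxicity = -5.
Clearance = -3Toxicity + 2Gene - 1  [with Toxicity=-5, Gene=3]  = 20
Without intervention: Marker = -2Enzyme - 4  [with Enzyme=0]  = -4; Toxicity = 2Marker + 2Enzyme + 6  [with Marker=-4, Enzyme=0]  = -2; Clearance = -3Toxicity + 2Gene - 1  [with Toxicity=-2, Gene=3]  = 11.
Change = 20 − 11 = 9.

9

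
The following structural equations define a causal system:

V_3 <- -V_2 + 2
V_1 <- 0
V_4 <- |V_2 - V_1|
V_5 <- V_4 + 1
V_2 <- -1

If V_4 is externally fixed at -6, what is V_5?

Intervening sets V_4 = -6 and removes its equation (V_4 <- |V_2 - V_1|).
V_5 = V_4 + 1  [with V_4=-6]  = -5

-5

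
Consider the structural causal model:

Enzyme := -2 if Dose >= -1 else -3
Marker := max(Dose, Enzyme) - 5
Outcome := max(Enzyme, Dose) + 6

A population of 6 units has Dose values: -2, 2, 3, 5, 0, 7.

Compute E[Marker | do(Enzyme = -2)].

do(Enzyme=-2) breaks Enzyme's dependence on Dose. With Enzyme=-2 fixed, Marker across the units is -7, -3, -2, 0, -5, 2, mean -2.5.

-2.5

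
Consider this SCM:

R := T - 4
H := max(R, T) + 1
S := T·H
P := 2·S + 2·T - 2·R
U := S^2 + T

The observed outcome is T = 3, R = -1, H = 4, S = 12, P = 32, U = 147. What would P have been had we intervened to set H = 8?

56

do(H=8) replaces the equation H := max(R, T) + 1 with the constant H = 8.
R = T - 4  [with T=3]  = -1
S = T·H  [with T=3, H=8]  = 24
P = 2·S + 2·T - 2·R  [with S=24, T=3, R=-1]  = 56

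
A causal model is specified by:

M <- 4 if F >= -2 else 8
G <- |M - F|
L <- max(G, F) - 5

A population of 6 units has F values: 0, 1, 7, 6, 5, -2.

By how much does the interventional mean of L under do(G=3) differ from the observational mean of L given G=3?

do(G=3) breaks G's dependence on F. With G=3 fixed, L across the units is -2, -2, 2, 1, 0, -2, mean -0.5.
Observing G=3 restricts to units where G's equation naturally yields 3: F ∈ {1, 7}. In that subpopulation L = -2, 2, mean 0.
Difference = -0.5 − 0 = -0.5.

-0.5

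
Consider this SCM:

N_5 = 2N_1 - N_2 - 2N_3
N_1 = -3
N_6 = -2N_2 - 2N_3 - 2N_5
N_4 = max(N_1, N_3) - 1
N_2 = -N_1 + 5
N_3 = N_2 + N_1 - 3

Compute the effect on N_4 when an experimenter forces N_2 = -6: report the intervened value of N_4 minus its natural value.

Under do(N_2=-6), the mechanism N_2 = -N_1 + 5 is discarded; N_2 is fixed at -6.
N_3 = N_2 + N_1 - 3  [with N_2=-6, N_1=-3]  = -12
N_4 = max(N_1, N_3) - 1  [with N_1=-3, N_3=-12]  = -4
Without intervention: N_2 = -N_1 + 5  [with N_1=-3]  = 8; N_3 = N_2 + N_1 - 3  [with N_2=8, N_1=-3]  = 2; N_4 = max(N_1, N_3) - 1  [with N_1=-3, N_3=2]  = 1.
Change = -4 − 1 = -5.

-5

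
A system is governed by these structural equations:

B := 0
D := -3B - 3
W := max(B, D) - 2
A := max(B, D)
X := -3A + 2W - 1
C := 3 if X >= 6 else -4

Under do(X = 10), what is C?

The intervention breaks the incoming arrows to X: X := -3A + 2W - 1 no longer applies, and X = 10.
C = 3 if X >= 6 else -4  [with X=10]  = 3

3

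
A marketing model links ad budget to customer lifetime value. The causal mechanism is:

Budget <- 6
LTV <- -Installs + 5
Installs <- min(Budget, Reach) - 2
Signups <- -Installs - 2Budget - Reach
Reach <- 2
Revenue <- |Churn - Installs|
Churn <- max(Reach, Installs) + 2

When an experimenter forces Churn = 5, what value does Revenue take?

The intervention breaks the incoming arrows to Churn: Churn <- max(Reach, Installs) + 2 no longer applies, and Churn = 5.
Installs = min(Budget, Reach) - 2  [with Budget=6, Reach=2]  = 0
Revenue = |Churn - Installs|  [with Churn=5, Installs=0]  = 5

5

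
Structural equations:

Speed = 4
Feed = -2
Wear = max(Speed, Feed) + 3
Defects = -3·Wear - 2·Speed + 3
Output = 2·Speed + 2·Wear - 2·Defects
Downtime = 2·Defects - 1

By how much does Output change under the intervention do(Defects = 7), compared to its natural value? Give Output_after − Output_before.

Intervening sets Defects = 7 and removes its equation (Defects = -3·Wear - 2·Speed + 3).
Wear = max(Speed, Feed) + 3  [with Speed=4, Feed=-2]  = 7
Output = 2·Speed + 2·Wear - 2·Defects  [with Speed=4, Wear=7, Defects=7]  = 8
Without intervention: Wear = max(Speed, Feed) + 3  [with Speed=4, Feed=-2]  = 7; Defects = -3·Wear - 2·Speed + 3  [with Wear=7, Speed=4]  = -26; Output = 2·Speed + 2·Wear - 2·Defects  [with Speed=4, Wear=7, Defects=-26]  = 74.
Change = 8 − 74 = -66.

-66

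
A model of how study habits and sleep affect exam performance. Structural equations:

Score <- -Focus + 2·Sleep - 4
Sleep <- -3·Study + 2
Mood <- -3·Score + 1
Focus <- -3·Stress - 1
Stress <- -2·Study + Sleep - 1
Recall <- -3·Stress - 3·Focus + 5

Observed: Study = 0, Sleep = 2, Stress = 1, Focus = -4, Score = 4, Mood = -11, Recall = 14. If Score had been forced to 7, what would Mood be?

The intervention breaks the incoming arrows to Score: Score <- -Focus + 2·Sleep - 4 no longer applies, and Score = 7.
Mood = -3·Score + 1  [with Score=7]  = -20

-20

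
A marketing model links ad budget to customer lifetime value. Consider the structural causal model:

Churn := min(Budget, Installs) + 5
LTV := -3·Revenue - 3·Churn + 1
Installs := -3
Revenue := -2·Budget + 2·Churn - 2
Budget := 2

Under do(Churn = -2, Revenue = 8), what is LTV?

Setting Churn = -2, Revenue = 8 by intervention discards those variables' equations.
LTV = -3·Revenue - 3·Churn + 1  [with Revenue=8, Churn=-2]  = -17

-17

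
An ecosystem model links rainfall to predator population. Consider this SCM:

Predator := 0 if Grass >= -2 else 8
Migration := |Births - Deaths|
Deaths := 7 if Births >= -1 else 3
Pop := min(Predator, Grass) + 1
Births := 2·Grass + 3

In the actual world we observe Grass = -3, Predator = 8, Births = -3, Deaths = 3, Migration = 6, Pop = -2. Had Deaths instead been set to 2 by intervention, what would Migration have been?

5

Intervening sets Deaths = 2 and removes its equation (Deaths := 7 if Births >= -1 else 3).
Births = 2·Grass + 3  [with Grass=-3]  = -3
Migration = |Births - Deaths|  [with Births=-3, Deaths=2]  = 5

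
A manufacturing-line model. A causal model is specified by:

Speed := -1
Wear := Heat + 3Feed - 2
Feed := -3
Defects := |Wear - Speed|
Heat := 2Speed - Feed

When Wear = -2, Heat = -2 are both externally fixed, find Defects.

1

The joint intervention fixes Wear = -2, Heat = -2, removing each variable's own equation.
Defects = |Wear - Speed|  [with Wear=-2, Speed=-1]  = 1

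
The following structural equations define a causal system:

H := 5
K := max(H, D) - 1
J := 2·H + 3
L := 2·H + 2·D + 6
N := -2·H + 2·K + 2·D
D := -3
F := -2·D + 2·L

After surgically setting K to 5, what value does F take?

The intervention breaks the incoming arrows to K: K := max(H, D) - 1 no longer applies, and K = 5.
F is not downstream of the intervention, so its value is determined by the original equations.
L = 2·H + 2·D + 6  [with H=5, D=-3]  = 10
F = -2·D + 2·L  [with D=-3, L=10]  = 26

26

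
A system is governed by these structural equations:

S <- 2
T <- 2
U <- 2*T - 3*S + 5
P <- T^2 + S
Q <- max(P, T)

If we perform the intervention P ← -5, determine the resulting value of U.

3

Under do(P=-5), the mechanism P <- T^2 + S is discarded; P is fixed at -5.
Since U is not a descendant of the intervened variable, it is unaffected.
U = 2*T - 3*S + 5  [with T=2, S=2]  = 3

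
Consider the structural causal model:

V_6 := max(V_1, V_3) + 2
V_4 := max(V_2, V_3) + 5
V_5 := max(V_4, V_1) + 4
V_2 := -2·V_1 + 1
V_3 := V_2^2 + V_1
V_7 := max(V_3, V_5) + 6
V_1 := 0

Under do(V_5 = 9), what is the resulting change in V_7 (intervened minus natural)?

-1

Under do(V_5=9), the mechanism V_5 := max(V_4, V_1) + 4 is discarded; V_5 is fixed at 9.
V_2 = -2·V_1 + 1  [with V_1=0]  = 1
V_3 = V_2^2 + V_1  [with V_2=1, V_1=0]  = 1
V_7 = max(V_3, V_5) + 6  [with V_3=1, V_5=9]  = 15
Without intervention: V_2 = -2·V_1 + 1  [with V_1=0]  = 1; V_3 = V_2^2 + V_1  [with V_2=1, V_1=0]  = 1; V_4 = max(V_2, V_3) + 5  [with V_2=1, V_3=1]  = 6; V_5 = max(V_4, V_1) + 4  [with V_4=6, V_1=0]  = 10; V_7 = max(V_3, V_5) + 6  [with V_3=1, V_5=10]  = 16.
Change = 15 − 16 = -1.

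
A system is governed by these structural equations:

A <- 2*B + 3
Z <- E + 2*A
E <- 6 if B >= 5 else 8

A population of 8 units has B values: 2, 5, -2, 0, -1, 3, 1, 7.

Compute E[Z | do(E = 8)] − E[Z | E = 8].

5.5

Under do(E=8), E's equation is replaced by E=8 for every unit. Per-unit Z: 22, 34, 6, 14, 10, 26, 18, 42. Mean = 21.5.
Conditioning on E=8 selects the 6 unit(s) with B ∈ {2, -2, 0, -1, 3, 1}. Their Z values: 22, 6, 14, 10, 26, 18. Mean = 16.
Difference = 21.5 − 16 = 5.5.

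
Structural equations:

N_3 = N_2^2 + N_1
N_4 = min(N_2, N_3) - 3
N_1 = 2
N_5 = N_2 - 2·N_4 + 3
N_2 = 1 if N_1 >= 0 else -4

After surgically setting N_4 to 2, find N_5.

Intervening sets N_4 = 2 and removes its equation (N_4 = min(N_2, N_3) - 3).
N_2 = 1 if N_1 >= 0 else -4  [with N_1=2]  = 1
N_5 = N_2 - 2·N_4 + 3  [with N_2=1, N_4=2]  = 0

0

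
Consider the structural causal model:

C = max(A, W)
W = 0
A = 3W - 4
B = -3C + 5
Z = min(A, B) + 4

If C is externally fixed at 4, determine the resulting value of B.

-7

The intervention breaks the incoming arrows to C: C = max(A, W) no longer applies, and C = 4.
B = -3C + 5  [with C=4]  = -7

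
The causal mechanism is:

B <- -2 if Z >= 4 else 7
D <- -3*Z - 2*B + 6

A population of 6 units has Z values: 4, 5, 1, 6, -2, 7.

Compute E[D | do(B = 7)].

Every unit gets B=7 under the intervention. D values become -20, -23, -11, -26, -2, -29; E[D|do(B=7)] = -18.5.

-18.5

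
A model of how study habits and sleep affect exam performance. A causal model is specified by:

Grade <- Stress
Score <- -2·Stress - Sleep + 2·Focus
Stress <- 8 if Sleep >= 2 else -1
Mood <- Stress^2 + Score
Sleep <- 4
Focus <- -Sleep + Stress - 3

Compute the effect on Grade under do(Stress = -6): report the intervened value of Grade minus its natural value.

-14

Under do(Stress=-6), the mechanism Stress <- 8 if Sleep >= 2 else -1 is discarded; Stress is fixed at -6.
Grade = Stress  [with Stress=-6]  = -6
Without intervention: Stress = 8 if Sleep >= 2 else -1  [with Sleep=4]  = 8; Grade = Stress  [with Stress=8]  = 8.
Change = -6 − 8 = -14.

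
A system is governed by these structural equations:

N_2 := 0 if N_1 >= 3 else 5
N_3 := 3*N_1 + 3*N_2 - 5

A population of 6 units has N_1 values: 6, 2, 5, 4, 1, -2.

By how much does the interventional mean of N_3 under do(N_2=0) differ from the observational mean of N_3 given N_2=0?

Under do(N_2=0), N_2's equation is replaced by N_2=0 for every unit. Per-unit N_3: 13, 1, 10, 7, -2, -11. Mean = 3.
Conditioning on N_2=0 selects the 3 unit(s) with N_1 ∈ {6, 5, 4}. Their N_3 values: 13, 10, 7. Mean = 10.
Difference = 3 − 10 = -7.

-7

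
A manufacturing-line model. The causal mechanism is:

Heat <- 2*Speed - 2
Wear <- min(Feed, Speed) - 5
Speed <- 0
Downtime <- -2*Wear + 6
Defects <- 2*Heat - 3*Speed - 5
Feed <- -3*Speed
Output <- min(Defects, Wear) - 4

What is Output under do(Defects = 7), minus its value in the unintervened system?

4

The intervention breaks the incoming arrows to Defects: Defects <- 2*Heat - 3*Speed - 5 no longer applies, and Defects = 7.
Feed = -3*Speed  [with Speed=0]  = 0
Wear = min(Feed, Speed) - 5  [with Feed=0, Speed=0]  = -5
Output = min(Defects, Wear) - 4  [with Defects=7, Wear=-5]  = -9
Without intervention: Feed = -3*Speed  [with Speed=0]  = 0; Heat = 2*Speed - 2  [with Speed=0]  = -2; Wear = min(Feed, Speed) - 5  [with Feed=0, Speed=0]  = -5; Defects = 2*Heat - 3*Speed - 5  [with Heat=-2, Speed=0]  = -9; Output = min(Defects, Wear) - 4  [with Defects=-9, Wear=-5]  = -13.
Change = -9 − (-13) = 4.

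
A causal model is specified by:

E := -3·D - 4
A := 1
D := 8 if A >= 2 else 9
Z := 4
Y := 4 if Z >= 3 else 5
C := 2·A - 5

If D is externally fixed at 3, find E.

do(D=3) replaces the equation D := 8 if A >= 2 else 9 with the constant D = 3.
E = -3·D - 4  [with D=3]  = -13

-13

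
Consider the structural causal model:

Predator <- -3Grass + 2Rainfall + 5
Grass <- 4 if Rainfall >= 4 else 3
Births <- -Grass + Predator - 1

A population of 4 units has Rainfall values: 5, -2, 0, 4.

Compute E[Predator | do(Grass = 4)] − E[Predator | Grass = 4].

-5.5

do(Grass=4) breaks Grass's dependence on Rainfall. With Grass=4 fixed, Predator across the units is 3, -11, -7, 1, mean -3.5.
Observing Grass=4 restricts to units where Grass's equation naturally yields 4: Rainfall ∈ {5, 4}. In that subpopulation Predator = 3, 1, mean 2.
Difference = -3.5 − 2 = -5.5.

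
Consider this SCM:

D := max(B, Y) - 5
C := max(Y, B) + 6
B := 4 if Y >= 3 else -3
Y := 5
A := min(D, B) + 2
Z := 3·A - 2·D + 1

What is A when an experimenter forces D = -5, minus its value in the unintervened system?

Intervening sets D = -5 and removes its equation (D := max(B, Y) - 5).
B = 4 if Y >= 3 else -3  [with Y=5]  = 4
A = min(D, B) + 2  [with D=-5, B=4]  = -3
Without intervention: B = 4 if Y >= 3 else -3  [with Y=5]  = 4; D = max(B, Y) - 5  [with B=4, Y=5]  = 0; A = min(D, B) + 2  [with D=0, B=4]  = 2.
Change = -3 − 2 = -5.

-5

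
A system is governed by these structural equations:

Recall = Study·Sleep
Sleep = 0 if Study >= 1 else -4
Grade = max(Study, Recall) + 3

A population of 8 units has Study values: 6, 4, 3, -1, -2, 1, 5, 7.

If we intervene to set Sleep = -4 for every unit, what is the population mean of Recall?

Under do(Sleep=-4), Sleep's equation is replaced by Sleep=-4 for every unit. Per-unit Recall: -24, -16, -12, 4, 8, -4, -20, -28. Mean = -11.5.

-11.5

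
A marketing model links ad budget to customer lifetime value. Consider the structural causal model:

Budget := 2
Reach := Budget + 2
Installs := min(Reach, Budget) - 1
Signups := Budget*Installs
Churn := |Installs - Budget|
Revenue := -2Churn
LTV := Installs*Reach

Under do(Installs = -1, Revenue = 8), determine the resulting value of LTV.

Under do(Installs = -1, Revenue = 8), each intervened variable's structural equation is replaced by its fixed value.
Reach = Budget + 2  [with Budget=2]  = 4
LTV = Installs*Reach  [with Installs=-1, Reach=4]  = -4

-4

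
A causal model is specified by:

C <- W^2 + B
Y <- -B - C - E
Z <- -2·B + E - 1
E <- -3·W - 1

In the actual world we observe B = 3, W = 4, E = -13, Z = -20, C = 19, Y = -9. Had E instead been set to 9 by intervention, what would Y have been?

The intervention breaks the incoming arrows to E: E <- -3·W - 1 no longer applies, and E = 9.
C = W^2 + B  [with W=4, B=3]  = 19
Y = -B - C - E  [with B=3, C=19, E=9]  = -31

-31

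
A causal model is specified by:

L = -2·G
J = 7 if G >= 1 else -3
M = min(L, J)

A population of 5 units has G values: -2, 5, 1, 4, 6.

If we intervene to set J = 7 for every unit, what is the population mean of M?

Every unit gets J=7 under the intervention. M values become 4, -10, -2, -8, -12; E[M|do(J=7)] = -5.6.

-5.6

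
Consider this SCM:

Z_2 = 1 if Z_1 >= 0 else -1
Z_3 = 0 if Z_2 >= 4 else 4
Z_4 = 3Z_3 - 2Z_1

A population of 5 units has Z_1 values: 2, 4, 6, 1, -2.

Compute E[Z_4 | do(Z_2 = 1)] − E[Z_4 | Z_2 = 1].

2.1

The intervention sets Z_2=1 in all 5 units regardless of Z_1. Recomputing Z_4 per unit gives 8, 4, 0, 10, 16; average 7.6.
Conditioning on Z_2=1 selects the 4 unit(s) with Z_1 ∈ {2, 4, 6, 1}. Their Z_4 values: 8, 4, 0, 10. Mean = 5.5.
Difference = 7.6 − 5.5 = 2.1.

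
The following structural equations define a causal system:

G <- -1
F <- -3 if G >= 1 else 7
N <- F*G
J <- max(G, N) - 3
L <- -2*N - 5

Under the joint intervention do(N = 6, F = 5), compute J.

The joint intervention fixes N = 6, F = 5, removing each variable's own equation.
J = max(G, N) - 3  [with G=-1, N=6]  = 3

3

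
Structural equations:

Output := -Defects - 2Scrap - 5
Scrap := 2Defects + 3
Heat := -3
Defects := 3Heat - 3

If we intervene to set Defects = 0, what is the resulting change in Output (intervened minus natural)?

-60

Under do(Defects=0), the mechanism Defects := 3Heat - 3 is discarded; Defects is fixed at 0.
Scrap = 2Defects + 3  [with Defects=0]  = 3
Output = -Defects - 2Scrap - 5  [with Defects=0, Scrap=3]  = -11
Without intervention: Defects = 3Heat - 3  [with Heat=-3]  = -12; Scrap = 2Defects + 3  [with Defects=-12]  = -21; Output = -Defects - 2Scrap - 5  [with Defects=-12, Scrap=-21]  = 49.
Change = -11 − 49 = -60.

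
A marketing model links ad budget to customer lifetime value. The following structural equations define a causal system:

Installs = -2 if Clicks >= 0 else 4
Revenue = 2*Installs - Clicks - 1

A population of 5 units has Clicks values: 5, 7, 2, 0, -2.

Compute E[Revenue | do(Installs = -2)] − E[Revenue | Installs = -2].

Every unit gets Installs=-2 under the intervention. Revenue values become -10, -12, -7, -5, -3; E[Revenue|do(Installs=-2)] = -7.4.
Observing Installs=-2 restricts to units where Installs's equation naturally yields -2: Clicks ∈ {5, 7, 2, 0}. In that subpopulation Revenue = -10, -12, -7, -5, mean -8.5.
Difference = -7.4 − (-8.5) = 1.1.

1.1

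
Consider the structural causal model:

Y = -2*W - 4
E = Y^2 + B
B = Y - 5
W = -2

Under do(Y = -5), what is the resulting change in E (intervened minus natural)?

Under do(Y=-5), the mechanism Y = -2*W - 4 is discarded; Y is fixed at -5.
B = Y - 5  [with Y=-5]  = -10
E = Y^2 + B  [with Y=-5, B=-10]  = 15
Without intervention: Y = -2*W - 4  [with W=-2]  = 0; B = Y - 5  [with Y=0]  = -5; E = Y^2 + B  [with Y=0, B=-5]  = -5.
Change = 15 − (-5) = 20.

20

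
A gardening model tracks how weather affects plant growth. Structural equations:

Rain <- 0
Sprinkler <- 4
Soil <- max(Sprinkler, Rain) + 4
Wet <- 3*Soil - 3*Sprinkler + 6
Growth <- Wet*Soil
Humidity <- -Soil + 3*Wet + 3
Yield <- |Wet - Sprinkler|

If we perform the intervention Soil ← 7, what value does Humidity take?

41

The intervention breaks the incoming arrows to Soil: Soil <- max(Sprinkler, Rain) + 4 no longer applies, and Soil = 7.
Wet = 3*Soil - 3*Sprinkler + 6  [with Soil=7, Sprinkler=4]  = 15
Humidity = -Soil + 3*Wet + 3  [with Soil=7, Wet=15]  = 41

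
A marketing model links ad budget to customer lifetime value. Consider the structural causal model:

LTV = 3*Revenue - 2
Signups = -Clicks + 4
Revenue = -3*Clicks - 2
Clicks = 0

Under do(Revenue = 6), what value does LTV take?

16

The intervention breaks the incoming arrows to Revenue: Revenue = -3*Clicks - 2 no longer applies, and Revenue = 6.
LTV = 3*Revenue - 2  [with Revenue=6]  = 16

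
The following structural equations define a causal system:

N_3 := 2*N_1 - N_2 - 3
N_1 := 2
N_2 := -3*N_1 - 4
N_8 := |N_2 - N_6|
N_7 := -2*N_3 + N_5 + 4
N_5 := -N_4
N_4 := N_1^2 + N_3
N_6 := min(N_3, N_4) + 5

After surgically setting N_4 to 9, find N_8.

do(N_4=9) replaces the equation N_4 := N_1^2 + N_3 with the constant N_4 = 9.
N_2 = -3*N_1 - 4  [with N_1=2]  = -10
N_3 = 2*N_1 - N_2 - 3  [with N_1=2, N_2=-10]  = 11
N_6 = min(N_3, N_4) + 5  [with N_3=11, N_4=9]  = 14
N_8 = |N_2 - N_6|  [with N_2=-10, N_6=14]  = 24

24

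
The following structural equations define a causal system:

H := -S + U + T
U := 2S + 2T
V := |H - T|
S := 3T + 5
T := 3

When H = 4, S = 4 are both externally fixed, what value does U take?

Setting H = 4, S = 4 by intervention discards those variables' equations.
U = 2S + 2T  [with S=4, T=3]  = 14

14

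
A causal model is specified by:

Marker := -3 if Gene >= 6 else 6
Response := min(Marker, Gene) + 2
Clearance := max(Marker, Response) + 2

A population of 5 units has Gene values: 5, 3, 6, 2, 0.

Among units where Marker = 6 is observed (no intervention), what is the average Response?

Conditioning on Marker=6 selects the 4 unit(s) with Gene ∈ {5, 3, 2, 0}. Their Response values: 7, 5, 4, 2. Mean = 4.5.

4.5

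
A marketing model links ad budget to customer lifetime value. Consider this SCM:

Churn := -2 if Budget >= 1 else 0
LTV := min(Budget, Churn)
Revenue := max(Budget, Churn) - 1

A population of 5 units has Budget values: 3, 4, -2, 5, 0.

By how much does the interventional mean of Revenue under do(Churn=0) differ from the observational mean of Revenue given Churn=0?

2.4

Under do(Churn=0), Churn's equation is replaced by Churn=0 for every unit. Per-unit Revenue: 2, 3, -1, 4, -1. Mean = 1.4.
Observing Churn=0 restricts to units where Churn's equation naturally yields 0: Budget ∈ {-2, 0}. In that subpopulation Revenue = -1, -1, mean -1.
Difference = 1.4 − (-1) = 2.4.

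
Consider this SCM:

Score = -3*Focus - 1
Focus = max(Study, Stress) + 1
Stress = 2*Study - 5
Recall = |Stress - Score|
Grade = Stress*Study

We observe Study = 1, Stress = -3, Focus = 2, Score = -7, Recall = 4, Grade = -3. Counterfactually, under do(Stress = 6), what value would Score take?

Under do(Stress=6), the mechanism Stress = 2*Study - 5 is discarded; Stress is fixed at 6.
Focus = max(Study, Stress) + 1  [with Study=1, Stress=6]  = 7
Score = -3*Focus - 1  [with Focus=7]  = -22

-22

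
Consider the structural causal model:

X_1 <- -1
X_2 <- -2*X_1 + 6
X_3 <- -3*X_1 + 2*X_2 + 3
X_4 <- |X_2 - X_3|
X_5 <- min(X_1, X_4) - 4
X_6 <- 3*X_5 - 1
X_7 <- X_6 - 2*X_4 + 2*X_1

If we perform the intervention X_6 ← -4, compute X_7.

Intervening sets X_6 = -4 and removes its equation (X_6 <- 3*X_5 - 1).
X_2 = -2*X_1 + 6  [with X_1=-1]  = 8
X_3 = -3*X_1 + 2*X_2 + 3  [with X_1=-1, X_2=8]  = 22
X_4 = |X_2 - X_3|  [with X_2=8, X_3=22]  = 14
X_7 = X_6 - 2*X_4 + 2*X_1  [with X_6=-4, X_4=14, X_1=-1]  = -34

-34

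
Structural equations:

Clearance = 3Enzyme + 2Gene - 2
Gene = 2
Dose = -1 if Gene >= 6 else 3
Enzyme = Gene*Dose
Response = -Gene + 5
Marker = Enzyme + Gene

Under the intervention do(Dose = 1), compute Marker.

Under do(Dose=1), the mechanism Dose = -1 if Gene >= 6 else 3 is discarded; Dose is fixed at 1.
Enzyme = Gene*Dose  [with Gene=2, Dose=1]  = 2
Marker = Enzyme + Gene  [with Enzyme=2, Gene=2]  = 4

4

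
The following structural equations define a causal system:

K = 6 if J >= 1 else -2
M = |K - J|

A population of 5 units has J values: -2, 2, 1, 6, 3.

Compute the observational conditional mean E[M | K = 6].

Conditioning on K=6 selects the 4 unit(s) with J ∈ {2, 1, 6, 3}. Their M values: 4, 5, 0, 3. Mean = 3.

3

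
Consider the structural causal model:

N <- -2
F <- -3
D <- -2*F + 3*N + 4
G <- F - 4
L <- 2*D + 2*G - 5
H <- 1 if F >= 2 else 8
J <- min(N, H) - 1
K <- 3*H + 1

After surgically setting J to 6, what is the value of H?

Intervening sets J = 6 and removes its equation (J <- min(N, H) - 1).
Since H is not a descendant of the intervened variable, it is unaffected.
H = 1 if F >= 2 else 8  [with F=-3]  = 8

8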